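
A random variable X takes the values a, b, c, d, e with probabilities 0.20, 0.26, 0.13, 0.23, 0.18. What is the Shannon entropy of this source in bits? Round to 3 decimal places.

H = −Σ pᵢ log₂ pᵢ.
−0.20·log₂(0.20) = 0.4644
−0.26·log₂(0.26) = 0.5053
−0.13·log₂(0.13) = 0.3826
−0.23·log₂(0.23) = 0.4877
−0.18·log₂(0.18) = 0.4453
Sum ≈ 2.2853 → 2.285 bits.

2.285 bits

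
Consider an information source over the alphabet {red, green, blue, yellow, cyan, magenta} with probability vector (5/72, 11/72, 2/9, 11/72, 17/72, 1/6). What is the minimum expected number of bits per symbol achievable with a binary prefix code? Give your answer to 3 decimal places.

2.542 bits/symbol

Repeatedly combine the two least-probable nodes; the expected code length is the sum of the merged weights.
merge 5/72 + 11/72 → 2/9
merge 11/72 + 1/6 → 23/72
merge 2/9 + 2/9 → 4/9
merge 17/72 + 23/72 → 5/9
merge 4/9 + 5/9 → 1
L = 2/9 + 23/72 + 4/9 + 5/9 + 1 = 61/24 ≈ 2.542 bits/symbol.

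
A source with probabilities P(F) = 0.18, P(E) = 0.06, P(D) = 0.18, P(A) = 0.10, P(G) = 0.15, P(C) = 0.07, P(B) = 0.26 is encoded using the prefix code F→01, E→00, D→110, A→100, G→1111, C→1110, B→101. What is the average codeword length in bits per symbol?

L̄ = Σ pᵢ·ℓᵢ = 0.18·2 + 0.06·2 + 0.18·3 + 0.10·3 + 0.15·4 + 0.07·4 + 0.26·3 = 2.98 bits/symbol.

2.98 bits/symbol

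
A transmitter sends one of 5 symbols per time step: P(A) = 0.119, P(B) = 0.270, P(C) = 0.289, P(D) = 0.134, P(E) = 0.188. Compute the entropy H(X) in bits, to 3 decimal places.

H = −Σ pᵢ log₂ pᵢ.
−0.119·log₂(0.119) = 0.3654
−0.270·log₂(0.270) = 0.5100
−0.289·log₂(0.289) = 0.5176
−0.134·log₂(0.134) = 0.3886
−0.188·log₂(0.188) = 0.4533
Sum ≈ 2.2349 → 2.235 bits.

2.235 bits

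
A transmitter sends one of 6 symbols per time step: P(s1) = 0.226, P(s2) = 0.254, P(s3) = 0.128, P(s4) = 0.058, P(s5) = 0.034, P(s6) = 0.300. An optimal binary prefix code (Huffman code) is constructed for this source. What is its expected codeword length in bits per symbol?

2.312 bits/symbol

Repeatedly combine the two least-probable nodes; the expected code length is the sum of the merged weights.
merge 17/500 + 29/500 → 23/250
merge 23/250 + 16/125 → 11/50
merge 11/50 + 113/500 → 223/500
merge 127/500 + 3/10 → 277/500
merge 223/500 + 277/500 → 1
L = 23/250 + 11/50 + 223/500 + 277/500 + 1 = 289/125 = 2.312 bits/symbol.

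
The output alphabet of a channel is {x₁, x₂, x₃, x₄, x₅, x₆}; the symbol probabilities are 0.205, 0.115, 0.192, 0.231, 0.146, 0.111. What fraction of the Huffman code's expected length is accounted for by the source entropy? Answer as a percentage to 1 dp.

98.7%

Entropy H = −Σ p log₂ p ≈ 2.5303 bits.
Huffman merges: 111/1000+23/200→113/500; 73/500+24/125→169/500; 41/200+113/500→431/1000; 231/1000+169/500→569/1000; 431/1000+569/1000→1. L = 641/250 ≈ 2.5640.
Efficiency = H/L = 2.5303/2.5640 = 98.7%.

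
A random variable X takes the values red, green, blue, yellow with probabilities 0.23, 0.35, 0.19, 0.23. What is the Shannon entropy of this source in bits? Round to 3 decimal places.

1.961 bits

H = −Σ pᵢ log₂ pᵢ.
−0.23·log₂(0.23) = 0.4877
−0.35·log₂(0.35) = 0.5301
−0.19·log₂(0.19) = 0.4552
−0.23·log₂(0.23) = 0.4877
Sum ≈ 1.9607 → 1.961 bits.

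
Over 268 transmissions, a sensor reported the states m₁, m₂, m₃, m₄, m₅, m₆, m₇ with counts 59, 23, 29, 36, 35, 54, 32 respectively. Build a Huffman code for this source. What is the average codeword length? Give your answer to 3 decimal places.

2.772 bits/symbol

Probabilities are the counts divided by 268.
Repeatedly combine the two least-probable nodes; the expected code length is the sum of the merged weights.
merge 23/268 + 29/268 → 13/67
merge 8/67 + 35/268 → 1/4
merge 9/67 + 13/67 → 22/67
merge 27/134 + 59/268 → 113/268
merge 1/4 + 22/67 → 155/268
merge 113/268 + 155/268 → 1
L = 13/67 + 1/4 + 22/67 + 113/268 + 155/268 + 1 = 743/268 ≈ 2.772 bits/symbol.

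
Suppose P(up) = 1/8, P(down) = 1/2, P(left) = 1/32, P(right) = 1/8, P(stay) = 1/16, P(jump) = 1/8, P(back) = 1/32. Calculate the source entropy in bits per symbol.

2.1875 bits

Each probability is a power of 1/2, so log₂(1/p) is an integer.
H = Σ p·log₂(1/p) = 1/8·3 + 1/2·1 + 1/32·5 + 1/8·3 + 1/16·4 + 1/8·3 + 1/32·5 = 2.1875 bits.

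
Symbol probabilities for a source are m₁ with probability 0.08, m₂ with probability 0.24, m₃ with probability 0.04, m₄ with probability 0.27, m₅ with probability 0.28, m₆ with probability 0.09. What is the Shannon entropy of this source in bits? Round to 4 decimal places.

H = −Σ pᵢ log₂ pᵢ.
−0.08·log₂(0.08) = 0.2915
−0.24·log₂(0.24) = 0.4941
−0.04·log₂(0.04) = 0.1858
−0.27·log₂(0.27) = 0.5100
−0.28·log₂(0.28) = 0.5142
−0.09·log₂(0.09) = 0.3127
Sum ≈ 2.3083 → 2.3083 bits.

2.3083 bits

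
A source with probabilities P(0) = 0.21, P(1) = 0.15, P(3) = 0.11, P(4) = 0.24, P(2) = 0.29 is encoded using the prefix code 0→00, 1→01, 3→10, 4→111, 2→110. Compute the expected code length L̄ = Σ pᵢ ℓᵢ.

2.53 bits/symbol

L̄ = Σ pᵢ·ℓᵢ = 0.21·2 + 0.15·2 + 0.11·2 + 0.24·3 + 0.29·3 = 2.53 bits/symbol.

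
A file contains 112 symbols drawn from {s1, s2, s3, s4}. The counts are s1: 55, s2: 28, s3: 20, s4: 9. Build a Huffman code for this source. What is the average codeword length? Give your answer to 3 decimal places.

1.768 bits/symbol

Probabilities are the counts divided by 112.
Repeatedly combine the two least-probable nodes; the expected code length is the sum of the merged weights.
merge 9/112 + 5/28 → 29/112
merge 1/4 + 29/112 → 57/112
merge 55/112 + 57/112 → 1
L = 29/112 + 57/112 + 1 = 99/56 ≈ 1.768 bits/symbol.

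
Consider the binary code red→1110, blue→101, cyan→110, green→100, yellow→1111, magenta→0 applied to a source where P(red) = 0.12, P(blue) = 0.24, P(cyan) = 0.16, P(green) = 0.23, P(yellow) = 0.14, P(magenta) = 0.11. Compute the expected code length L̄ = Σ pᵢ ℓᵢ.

L̄ = Σ pᵢ·ℓᵢ = 0.12·4 + 0.24·3 + 0.16·3 + 0.23·3 + 0.14·4 + 0.11·1 = 3.04 bits/symbol.

3.04 bits/symbol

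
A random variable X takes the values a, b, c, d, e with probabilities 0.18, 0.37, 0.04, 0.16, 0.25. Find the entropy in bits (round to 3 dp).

H = −Σ pᵢ log₂ pᵢ.
−0.18·log₂(0.18) = 0.4453
−0.37·log₂(0.37) = 0.5307
−0.04·log₂(0.04) = 0.1858
−0.16·log₂(0.16) = 0.4230
−0.25·log₂(0.25) = 0.5000
Sum ≈ 2.0848 → 2.085 bits.

2.085 bits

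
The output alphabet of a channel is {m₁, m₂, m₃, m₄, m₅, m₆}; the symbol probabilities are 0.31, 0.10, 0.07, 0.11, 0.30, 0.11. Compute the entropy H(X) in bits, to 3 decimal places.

H = −Σ pᵢ log₂ pᵢ.
−0.31·log₂(0.31) = 0.5238
−0.10·log₂(0.10) = 0.3322
−0.07·log₂(0.07) = 0.2686
−0.11·log₂(0.11) = 0.3503
−0.30·log₂(0.30) = 0.5211
−0.11·log₂(0.11) = 0.3503
Sum ≈ 2.3462 → 2.346 bits.

2.346 bits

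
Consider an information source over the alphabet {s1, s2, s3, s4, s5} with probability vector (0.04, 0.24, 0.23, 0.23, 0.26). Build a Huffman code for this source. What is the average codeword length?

Repeatedly combine the two least-probable nodes; the expected code length is the sum of the merged weights.
merge 1/25 + 23/100 → 27/100
merge 23/100 + 6/25 → 47/100
merge 13/50 + 27/100 → 53/100
merge 47/100 + 53/100 → 1
L = 27/100 + 47/100 + 53/100 + 1 = 227/100 = 2.27 bits/symbol.

2.27 bits/symbol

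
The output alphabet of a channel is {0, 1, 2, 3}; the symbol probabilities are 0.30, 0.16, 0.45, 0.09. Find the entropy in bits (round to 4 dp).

1.7752 bits

H = −Σ pᵢ log₂ pᵢ.
−0.30·log₂(0.30) = 0.5211
−0.16·log₂(0.16) = 0.4230
−0.45·log₂(0.45) = 0.5184
−0.09·log₂(0.09) = 0.3127
Sum ≈ 1.7752 → 1.7752 bits.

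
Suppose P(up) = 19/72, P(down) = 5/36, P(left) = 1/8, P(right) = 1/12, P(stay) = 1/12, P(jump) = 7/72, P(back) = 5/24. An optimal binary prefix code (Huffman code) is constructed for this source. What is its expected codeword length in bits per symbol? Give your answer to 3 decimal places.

Repeatedly combine the two least-probable nodes; the expected code length is the sum of the merged weights.
merge 1/12 + 1/12 → 1/6
merge 7/72 + 1/8 → 2/9
merge 5/36 + 1/6 → 11/36
merge 5/24 + 2/9 → 31/72
merge 19/72 + 11/36 → 41/72
merge 31/72 + 41/72 → 1
L = 1/6 + 2/9 + 11/36 + 31/72 + 41/72 + 1 = 97/36 ≈ 2.694 bits/symbol.

2.694 bits/symbol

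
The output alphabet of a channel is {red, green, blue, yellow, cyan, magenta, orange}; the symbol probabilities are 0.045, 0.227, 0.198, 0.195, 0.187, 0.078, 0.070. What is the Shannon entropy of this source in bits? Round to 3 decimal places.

2.617 bits

H = −Σ pᵢ log₂ pᵢ.
−0.045·log₂(0.045) = 0.2013
−0.227·log₂(0.227) = 0.4856
−0.198·log₂(0.198) = 0.4626
−0.195·log₂(0.195) = 0.4599
−0.187·log₂(0.187) = 0.4523
−0.078·log₂(0.078) = 0.2871
−0.070·log₂(0.070) = 0.2686
Sum ≈ 2.6174 → 2.617 bits.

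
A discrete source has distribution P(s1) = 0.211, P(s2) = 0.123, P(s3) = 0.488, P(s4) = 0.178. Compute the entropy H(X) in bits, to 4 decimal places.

1.7938 bits

H = −Σ pᵢ log₂ pᵢ.
−0.211·log₂(0.211) = 0.4736
−0.123·log₂(0.123) = 0.3719
−0.488·log₂(0.488) = 0.5051
−0.178·log₂(0.178) = 0.4432
Sum ≈ 1.7938 → 1.7938 bits.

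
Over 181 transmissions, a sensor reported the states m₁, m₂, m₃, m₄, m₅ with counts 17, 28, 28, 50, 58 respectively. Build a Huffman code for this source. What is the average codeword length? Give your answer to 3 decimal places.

Probabilities are the counts divided by 181.
Repeatedly combine the two least-probable nodes; the expected code length is the sum of the merged weights.
merge 17/181 + 28/181 → 45/181
merge 28/181 + 45/181 → 73/181
merge 50/181 + 58/181 → 108/181
merge 73/181 + 108/181 → 1
L = 45/181 + 73/181 + 108/181 + 1 = 407/181 ≈ 2.249 bits/symbol.

2.249 bits/symbol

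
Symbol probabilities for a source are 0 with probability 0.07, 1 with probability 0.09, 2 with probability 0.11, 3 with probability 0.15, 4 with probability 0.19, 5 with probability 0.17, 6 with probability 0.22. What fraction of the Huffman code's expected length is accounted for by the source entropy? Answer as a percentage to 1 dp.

Entropy H = −Σ p log₂ p ≈ 2.7124 bits.
Huffman merges: 7/100+9/100→4/25; 11/100+3/20→13/50; 4/25+17/100→33/100; 19/100+11/50→41/100; 13/50+33/100→59/100; 41/100+59/100→1. L = 11/4 ≈ 2.7500.
Efficiency = H/L = 2.7124/2.7500 = 98.6%.

98.6%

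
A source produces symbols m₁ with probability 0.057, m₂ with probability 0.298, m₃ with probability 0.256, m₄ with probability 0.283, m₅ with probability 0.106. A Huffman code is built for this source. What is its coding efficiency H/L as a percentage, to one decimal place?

97.9%

Entropy H = −Σ p log₂ p ≈ 2.1179 bits.
Huffman merges: 57/1000+53/500→163/1000; 163/1000+32/125→419/1000; 283/1000+149/500→581/1000; 419/1000+581/1000→1. L = 2163/1000 ≈ 2.1630.
Efficiency = H/L = 2.1179/2.1630 = 97.9%.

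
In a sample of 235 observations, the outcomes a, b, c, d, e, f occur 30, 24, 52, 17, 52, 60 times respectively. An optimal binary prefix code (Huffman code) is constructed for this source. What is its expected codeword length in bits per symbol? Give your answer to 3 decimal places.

2.477 bits/symbol

Probabilities are the counts divided by 235.
Repeatedly combine the two least-probable nodes; the expected code length is the sum of the merged weights.
merge 17/235 + 24/235 → 41/235
merge 6/47 + 41/235 → 71/235
merge 52/235 + 52/235 → 104/235
merge 12/47 + 71/235 → 131/235
merge 104/235 + 131/235 → 1
L = 41/235 + 71/235 + 104/235 + 131/235 + 1 = 582/235 ≈ 2.477 bits/symbol.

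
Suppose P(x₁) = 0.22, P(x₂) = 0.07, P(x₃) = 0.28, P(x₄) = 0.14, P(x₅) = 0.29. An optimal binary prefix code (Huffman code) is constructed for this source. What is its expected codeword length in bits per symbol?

2.21 bits/symbol

Repeatedly combine the two least-probable nodes; the expected code length is the sum of the merged weights.
merge 7/100 + 7/50 → 21/100
merge 21/100 + 11/50 → 43/100
merge 7/25 + 29/100 → 57/100
merge 43/100 + 57/100 → 1
L = 21/100 + 43/100 + 57/100 + 1 = 221/100 = 2.21 bits/symbol.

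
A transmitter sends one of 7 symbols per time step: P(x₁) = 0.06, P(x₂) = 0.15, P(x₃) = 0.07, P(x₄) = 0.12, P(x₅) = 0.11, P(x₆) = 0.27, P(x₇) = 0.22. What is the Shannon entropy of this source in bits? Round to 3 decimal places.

H = −Σ pᵢ log₂ pᵢ.
−0.06·log₂(0.06) = 0.2435
−0.15·log₂(0.15) = 0.4105
−0.07·log₂(0.07) = 0.2686
−0.12·log₂(0.12) = 0.3671
−0.11·log₂(0.11) = 0.3503
−0.27·log₂(0.27) = 0.5100
−0.22·log₂(0.22) = 0.4806
Sum ≈ 2.6306 → 2.631 bits.

2.631 bits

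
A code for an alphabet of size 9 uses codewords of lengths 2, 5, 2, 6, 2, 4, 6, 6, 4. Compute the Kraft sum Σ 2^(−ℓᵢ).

0.953125

With common denominator 2^6 = 64: Σ 2^(−ℓᵢ) = 16/64 + 2/64 + 16/64 + 1/64 + 16/64 + 4/64 + 1/64 + 1/64 + 4/64 = 61/64 = 0.953125.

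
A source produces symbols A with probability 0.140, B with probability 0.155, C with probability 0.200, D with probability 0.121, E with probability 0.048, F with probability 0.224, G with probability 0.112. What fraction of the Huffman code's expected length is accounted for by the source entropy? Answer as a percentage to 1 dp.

Entropy H = −Σ p log₂ p ≈ 2.6946 bits.
Huffman merges: 6/125+14/125→4/25; 121/1000+7/50→261/1000; 31/200+4/25→63/200; 1/5+28/125→53/125; 261/1000+63/200→72/125; 53/125+72/125→1. L = 342/125 ≈ 2.7360.
Efficiency = H/L = 2.6946/2.7360 = 98.5%.

98.5%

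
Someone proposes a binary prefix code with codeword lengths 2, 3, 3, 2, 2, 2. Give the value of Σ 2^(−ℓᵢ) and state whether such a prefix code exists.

1.25; no

With common denominator 2^3 = 8: Σ 2^(−ℓᵢ) = 2/8 + 1/8 + 1/8 + 2/8 + 2/8 + 2/8 = 10/8 = 1.25.
Kraft's inequality requires Σ ≤ 1; here Σ = 1.25 > 1, so no such prefix code exists.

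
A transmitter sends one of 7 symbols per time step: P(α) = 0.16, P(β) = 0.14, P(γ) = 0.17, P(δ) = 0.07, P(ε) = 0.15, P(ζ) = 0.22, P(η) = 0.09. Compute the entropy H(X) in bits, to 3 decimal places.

2.727 bits

H = −Σ pᵢ log₂ pᵢ.
−0.16·log₂(0.16) = 0.4230
−0.14·log₂(0.14) = 0.3971
−0.17·log₂(0.17) = 0.4346
−0.07·log₂(0.07) = 0.2686
−0.15·log₂(0.15) = 0.4105
−0.22·log₂(0.22) = 0.4806
−0.09·log₂(0.09) = 0.3127
Sum ≈ 2.7270 → 2.727 bits.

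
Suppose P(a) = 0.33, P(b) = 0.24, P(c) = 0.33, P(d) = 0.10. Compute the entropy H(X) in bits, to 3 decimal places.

H = −Σ pᵢ log₂ pᵢ.
−0.33·log₂(0.33) = 0.5278
−0.24·log₂(0.24) = 0.4941
−0.33·log₂(0.33) = 0.5278
−0.10·log₂(0.10) = 0.3322
Sum ≈ 1.8820 → 1.882 bits.

1.882 bits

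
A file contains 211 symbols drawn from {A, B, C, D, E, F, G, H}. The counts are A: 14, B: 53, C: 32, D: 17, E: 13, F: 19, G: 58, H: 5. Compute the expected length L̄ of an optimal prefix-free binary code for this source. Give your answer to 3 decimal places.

2.706 bits/symbol

Probabilities are the counts divided by 211.
Repeatedly combine the two least-probable nodes; the expected code length is the sum of the merged weights.
merge 5/211 + 13/211 → 18/211
merge 14/211 + 17/211 → 31/211
merge 18/211 + 19/211 → 37/211
merge 31/211 + 32/211 → 63/211
merge 37/211 + 53/211 → 90/211
merge 58/211 + 63/211 → 121/211
merge 90/211 + 121/211 → 1
L = 18/211 + 31/211 + 37/211 + 63/211 + 90/211 + 121/211 + 1 = 571/211 ≈ 2.706 bits/symbol.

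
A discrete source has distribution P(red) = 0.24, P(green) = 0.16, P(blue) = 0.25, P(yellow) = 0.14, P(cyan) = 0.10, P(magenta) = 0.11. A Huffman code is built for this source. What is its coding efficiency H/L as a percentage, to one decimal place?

Entropy H = −Σ p log₂ p ≈ 2.4967 bits.
Huffman merges: 1/10+11/100→21/100; 7/50+4/25→3/10; 21/100+6/25→9/20; 1/4+3/10→11/20; 9/20+11/20→1. L = 251/100 ≈ 2.5100.
Efficiency = H/L = 2.4967/2.5100 = 99.5%.

99.5%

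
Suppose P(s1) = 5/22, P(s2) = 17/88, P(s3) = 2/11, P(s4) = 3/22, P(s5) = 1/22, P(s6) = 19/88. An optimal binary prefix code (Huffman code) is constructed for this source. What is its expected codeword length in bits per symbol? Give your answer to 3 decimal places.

2.545 bits/symbol

Repeatedly combine the two least-probable nodes; the expected code length is the sum of the merged weights.
merge 1/22 + 3/22 → 2/11
merge 2/11 + 2/11 → 4/11
merge 17/88 + 19/88 → 9/22
merge 5/22 + 4/11 → 13/22
merge 9/22 + 13/22 → 1
L = 2/11 + 4/11 + 9/22 + 13/22 + 1 = 28/11 ≈ 2.545 bits/symbol.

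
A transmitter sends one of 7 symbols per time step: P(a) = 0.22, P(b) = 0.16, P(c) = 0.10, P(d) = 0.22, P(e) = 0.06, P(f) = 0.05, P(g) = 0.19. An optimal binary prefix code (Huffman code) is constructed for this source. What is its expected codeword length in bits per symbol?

Repeatedly combine the two least-probable nodes; the expected code length is the sum of the merged weights.
merge 1/20 + 3/50 → 11/100
merge 1/10 + 11/100 → 21/100
merge 4/25 + 19/100 → 7/20
merge 21/100 + 11/50 → 43/100
merge 11/50 + 7/20 → 57/100
merge 43/100 + 57/100 → 1
L = 11/100 + 21/100 + 7/20 + 43/100 + 57/100 + 1 = 267/100 = 2.67 bits/symbol.

2.67 bits/symbol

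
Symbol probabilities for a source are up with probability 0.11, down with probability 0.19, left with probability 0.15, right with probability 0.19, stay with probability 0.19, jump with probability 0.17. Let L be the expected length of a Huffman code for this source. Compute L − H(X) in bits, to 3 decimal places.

Entropy H = −Σ p log₂ p ≈ 2.5611 bits.
Huffman merges: 11/100+3/20→13/50; 17/100+19/100→9/25; 19/100+19/100→19/50; 13/50+9/25→31/50; 19/50+31/50→1. L = 131/50 ≈ 2.6200.
L − H = 2.6200 − 2.5611 = 0.059 bits.

0.059 bits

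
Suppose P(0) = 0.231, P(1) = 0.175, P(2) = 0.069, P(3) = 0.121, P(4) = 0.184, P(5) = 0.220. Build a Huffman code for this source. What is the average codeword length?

Repeatedly combine the two least-probable nodes; the expected code length is the sum of the merged weights.
merge 69/1000 + 121/1000 → 19/100
merge 7/40 + 23/125 → 359/1000
merge 19/100 + 11/50 → 41/100
merge 231/1000 + 359/1000 → 59/100
merge 41/100 + 59/100 → 1
L = 19/100 + 359/1000 + 41/100 + 59/100 + 1 = 2549/1000 = 2.549 bits/symbol.

2.549 bits/symbol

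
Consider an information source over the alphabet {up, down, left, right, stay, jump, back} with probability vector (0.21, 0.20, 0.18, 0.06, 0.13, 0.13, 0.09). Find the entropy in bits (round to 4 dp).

H = −Σ pᵢ log₂ pᵢ.
−0.21·log₂(0.21) = 0.4728
−0.20·log₂(0.20) = 0.4644
−0.18·log₂(0.18) = 0.4453
−0.06·log₂(0.06) = 0.2435
−0.13·log₂(0.13) = 0.3826
−0.13·log₂(0.13) = 0.3826
−0.09·log₂(0.09) = 0.3127
Sum ≈ 2.7040 → 2.7040 bits.

2.7040 bits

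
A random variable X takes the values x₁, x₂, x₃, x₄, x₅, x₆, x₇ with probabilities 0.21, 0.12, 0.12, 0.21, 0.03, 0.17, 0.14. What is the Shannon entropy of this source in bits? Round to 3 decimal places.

H = −Σ pᵢ log₂ pᵢ.
−0.21·log₂(0.21) = 0.4728
−0.12·log₂(0.12) = 0.3671
−0.12·log₂(0.12) = 0.3671
−0.21·log₂(0.21) = 0.4728
−0.03·log₂(0.03) = 0.1518
−0.17·log₂(0.17) = 0.4346
−0.14·log₂(0.14) = 0.3971
Sum ≈ 2.6632 → 2.663 bits.

2.663 bits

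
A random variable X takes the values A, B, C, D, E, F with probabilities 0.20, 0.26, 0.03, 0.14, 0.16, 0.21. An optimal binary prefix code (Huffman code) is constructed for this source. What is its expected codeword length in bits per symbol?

2.5 bits/symbol

Repeatedly combine the two least-probable nodes; the expected code length is the sum of the merged weights.
merge 3/100 + 7/50 → 17/100
merge 4/25 + 17/100 → 33/100
merge 1/5 + 21/100 → 41/100
merge 13/50 + 33/100 → 59/100
merge 41/100 + 59/100 → 1
L = 17/100 + 33/100 + 41/100 + 59/100 + 1 = 5/2 = 2.5 bits/symbol.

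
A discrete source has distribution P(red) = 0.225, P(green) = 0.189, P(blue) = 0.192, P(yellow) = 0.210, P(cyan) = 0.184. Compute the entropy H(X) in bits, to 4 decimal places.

H = −Σ pᵢ log₂ pᵢ.
−0.225·log₂(0.225) = 0.4842
−0.189·log₂(0.189) = 0.4543
−0.192·log₂(0.192) = 0.4571
−0.210·log₂(0.210) = 0.4728
−0.184·log₂(0.184) = 0.4494
Sum ≈ 2.3178 → 2.3178 bits.

2.3178 bits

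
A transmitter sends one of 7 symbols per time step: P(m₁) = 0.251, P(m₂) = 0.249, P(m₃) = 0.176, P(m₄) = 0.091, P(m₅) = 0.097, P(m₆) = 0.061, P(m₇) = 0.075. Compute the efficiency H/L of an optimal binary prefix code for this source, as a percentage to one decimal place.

Entropy H = −Σ p log₂ p ≈ 2.6087 bits.
Huffman merges: 61/1000+3/40→17/125; 91/1000+97/1000→47/250; 17/125+22/125→39/125; 47/250+249/1000→437/1000; 251/1000+39/125→563/1000; 437/1000+563/1000→1. L = 659/250 ≈ 2.6360.
Efficiency = H/L = 2.6087/2.6360 = 99.0%.

99.0%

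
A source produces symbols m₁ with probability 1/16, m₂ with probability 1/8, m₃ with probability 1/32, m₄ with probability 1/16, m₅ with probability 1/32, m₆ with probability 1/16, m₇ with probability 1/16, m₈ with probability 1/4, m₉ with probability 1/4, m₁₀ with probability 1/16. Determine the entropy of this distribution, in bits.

2.9375 bits

Each probability is a power of 1/2, so log₂(1/p) is an integer.
H = Σ p·log₂(1/p) = 1/16·4 + 1/8·3 + 1/32·5 + 1/16·4 + 1/32·5 + 1/16·4 + 1/16·4 + 1/4·2 + 1/4·2 + 1/16·4 = 2.9375 bits.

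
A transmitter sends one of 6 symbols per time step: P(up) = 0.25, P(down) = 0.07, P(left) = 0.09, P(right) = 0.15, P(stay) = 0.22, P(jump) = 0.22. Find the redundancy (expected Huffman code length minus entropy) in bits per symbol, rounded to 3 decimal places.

Entropy H = −Σ p log₂ p ≈ 2.4529 bits.
Huffman merges: 7/100+9/100→4/25; 3/20+4/25→31/100; 11/50+11/50→11/25; 1/4+31/100→14/25; 11/25+14/25→1. L = 247/100 ≈ 2.4700.
L − H = 2.4700 − 2.4529 = 0.017 bits.

0.017 bits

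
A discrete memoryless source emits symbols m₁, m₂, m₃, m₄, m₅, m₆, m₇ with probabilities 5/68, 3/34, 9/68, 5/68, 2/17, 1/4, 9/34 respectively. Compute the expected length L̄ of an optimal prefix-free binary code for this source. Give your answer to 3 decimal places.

Repeatedly combine the two least-probable nodes; the expected code length is the sum of the merged weights.
merge 5/68 + 5/68 → 5/34
merge 3/34 + 2/17 → 7/34
merge 9/68 + 5/34 → 19/68
merge 7/34 + 1/4 → 31/68
merge 9/34 + 19/68 → 37/68
merge 31/68 + 37/68 → 1
L = 5/34 + 7/34 + 19/68 + 31/68 + 37/68 + 1 = 179/68 ≈ 2.632 bits/symbol.

2.632 bits/symbol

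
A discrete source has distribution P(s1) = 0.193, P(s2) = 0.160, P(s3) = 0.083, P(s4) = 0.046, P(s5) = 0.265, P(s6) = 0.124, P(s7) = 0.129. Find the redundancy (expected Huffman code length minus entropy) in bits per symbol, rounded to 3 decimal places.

0.025 bits

Entropy H = −Σ p log₂ p ≈ 2.6457 bits.
Huffman merges: 23/500+83/1000→129/1000; 31/250+129/1000→253/1000; 129/1000+4/25→289/1000; 193/1000+253/1000→223/500; 53/200+289/1000→277/500; 223/500+277/500→1. L = 2671/1000 ≈ 2.6710.
L − H = 2.6710 − 2.6457 = 0.025 bits.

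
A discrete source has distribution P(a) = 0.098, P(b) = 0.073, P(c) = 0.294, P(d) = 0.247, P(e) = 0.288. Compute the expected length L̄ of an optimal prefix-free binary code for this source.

Repeatedly combine the two least-probable nodes; the expected code length is the sum of the merged weights.
merge 73/1000 + 49/500 → 171/1000
merge 171/1000 + 247/1000 → 209/500
merge 36/125 + 147/500 → 291/500
merge 209/500 + 291/500 → 1
L = 171/1000 + 209/500 + 291/500 + 1 = 2171/1000 = 2.171 bits/symbol.

2.171 bits/symbol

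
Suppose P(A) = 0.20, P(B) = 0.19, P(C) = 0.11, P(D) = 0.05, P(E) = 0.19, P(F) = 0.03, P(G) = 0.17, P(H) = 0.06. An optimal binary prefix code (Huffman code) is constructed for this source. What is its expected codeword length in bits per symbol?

Repeatedly combine the two least-probable nodes; the expected code length is the sum of the merged weights.
merge 3/100 + 1/20 → 2/25
merge 3/50 + 2/25 → 7/50
merge 11/100 + 7/50 → 1/4
merge 17/100 + 19/100 → 9/25
merge 19/100 + 1/5 → 39/100
merge 1/4 + 9/25 → 61/100
merge 39/100 + 61/100 → 1
L = 2/25 + 7/50 + 1/4 + 9/25 + 39/100 + 61/100 + 1 = 283/100 = 2.83 bits/symbol.

2.83 bits/symbol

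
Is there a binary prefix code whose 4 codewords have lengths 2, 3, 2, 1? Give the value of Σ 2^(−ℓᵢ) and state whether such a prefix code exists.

1.125; no

With common denominator 2^3 = 8: Σ 2^(−ℓᵢ) = 2/8 + 1/8 + 2/8 + 4/8 = 9/8 = 1.125.
Kraft's inequality requires Σ ≤ 1; here Σ = 1.125 > 1, so no such prefix code exists.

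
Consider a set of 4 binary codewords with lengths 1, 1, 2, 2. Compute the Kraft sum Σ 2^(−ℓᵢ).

With common denominator 2^2 = 4: Σ 2^(−ℓᵢ) = 2/4 + 2/4 + 1/4 + 1/4 = 6/4 = 1.5.

1.5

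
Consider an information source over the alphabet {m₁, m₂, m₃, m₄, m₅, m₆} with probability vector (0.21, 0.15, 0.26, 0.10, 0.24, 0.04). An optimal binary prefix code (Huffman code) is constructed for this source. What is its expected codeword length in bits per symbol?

2.43 bits/symbol

Repeatedly combine the two least-probable nodes; the expected code length is the sum of the merged weights.
merge 1/25 + 1/10 → 7/50
merge 7/50 + 3/20 → 29/100
merge 21/100 + 6/25 → 9/20
merge 13/50 + 29/100 → 11/20
merge 9/20 + 11/20 → 1
L = 7/50 + 29/100 + 9/20 + 11/20 + 1 = 243/100 = 2.43 bits/symbol.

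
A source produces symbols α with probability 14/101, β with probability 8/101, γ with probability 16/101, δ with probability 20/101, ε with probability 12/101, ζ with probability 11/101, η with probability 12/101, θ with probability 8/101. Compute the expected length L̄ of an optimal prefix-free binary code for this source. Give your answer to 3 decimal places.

2.960 bits/symbol

Repeatedly combine the two least-probable nodes; the expected code length is the sum of the merged weights.
merge 8/101 + 8/101 → 16/101
merge 11/101 + 12/101 → 23/101
merge 12/101 + 14/101 → 26/101
merge 16/101 + 16/101 → 32/101
merge 20/101 + 23/101 → 43/101
merge 26/101 + 32/101 → 58/101
merge 43/101 + 58/101 → 1
L = 16/101 + 23/101 + 26/101 + 32/101 + 43/101 + 58/101 + 1 = 299/101 ≈ 2.960 bits/symbol.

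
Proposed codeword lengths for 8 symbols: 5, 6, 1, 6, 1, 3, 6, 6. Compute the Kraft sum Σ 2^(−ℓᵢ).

1.21875

With common denominator 2^6 = 64: Σ 2^(−ℓᵢ) = 2/64 + 1/64 + 32/64 + 1/64 + 32/64 + 8/64 + 1/64 + 1/64 = 78/64 = 1.21875.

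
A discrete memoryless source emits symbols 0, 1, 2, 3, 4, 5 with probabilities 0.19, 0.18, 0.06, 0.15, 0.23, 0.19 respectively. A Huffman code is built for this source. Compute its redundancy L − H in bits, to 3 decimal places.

Entropy H = −Σ p log₂ p ≈ 2.4975 bits.
Huffman merges: 3/50+3/20→21/100; 9/50+19/100→37/100; 19/100+21/100→2/5; 23/100+37/100→3/5; 2/5+3/5→1. L = 129/50 ≈ 2.5800.
L − H = 2.5800 − 2.4975 = 0.082 bits.

0.082 bits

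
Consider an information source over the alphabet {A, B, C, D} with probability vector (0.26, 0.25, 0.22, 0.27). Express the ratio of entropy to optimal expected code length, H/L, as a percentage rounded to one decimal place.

99.8%

Entropy H = −Σ p log₂ p ≈ 1.9959 bits.
Huffman merges: 11/50+1/4→47/100; 13/50+27/100→53/100; 47/100+53/100→1. L = 2 ≈ 2.0000.
Efficiency = H/L = 1.9959/2.0000 = 99.8%.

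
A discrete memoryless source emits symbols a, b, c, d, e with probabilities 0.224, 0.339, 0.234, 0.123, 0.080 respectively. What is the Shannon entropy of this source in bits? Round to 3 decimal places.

2.166 bits

H = −Σ pᵢ log₂ pᵢ.
−0.224·log₂(0.224) = 0.4835
−0.339·log₂(0.339) = 0.5291
−0.234·log₂(0.234) = 0.4903
−0.123·log₂(0.123) = 0.3719
−0.080·log₂(0.080) = 0.2915
Sum ≈ 2.1662 → 2.166 bits.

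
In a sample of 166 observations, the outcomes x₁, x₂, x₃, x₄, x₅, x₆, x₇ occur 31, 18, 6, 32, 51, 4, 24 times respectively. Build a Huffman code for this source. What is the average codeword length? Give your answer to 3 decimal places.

Probabilities are the counts divided by 166.
Repeatedly combine the two least-probable nodes; the expected code length is the sum of the merged weights.
merge 2/83 + 3/83 → 5/83
merge 5/83 + 9/83 → 14/83
merge 12/83 + 14/83 → 26/83
merge 31/166 + 16/83 → 63/166
merge 51/166 + 26/83 → 103/166
merge 63/166 + 103/166 → 1
L = 5/83 + 14/83 + 26/83 + 63/166 + 103/166 + 1 = 211/83 ≈ 2.542 bits/symbol.

2.542 bits/symbol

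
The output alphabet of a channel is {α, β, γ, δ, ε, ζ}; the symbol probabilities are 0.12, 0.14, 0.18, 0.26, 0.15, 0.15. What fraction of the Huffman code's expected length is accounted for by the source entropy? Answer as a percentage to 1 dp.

99.1%

Entropy H = −Σ p log₂ p ≈ 2.5359 bits.
Huffman merges: 3/25+7/50→13/50; 3/20+3/20→3/10; 9/50+13/50→11/25; 13/50+3/10→14/25; 11/25+14/25→1. L = 64/25 ≈ 2.5600.
Efficiency = H/L = 2.5359/2.5600 = 99.1%.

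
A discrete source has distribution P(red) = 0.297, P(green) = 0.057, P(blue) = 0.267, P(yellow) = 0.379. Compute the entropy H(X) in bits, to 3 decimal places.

H = −Σ pᵢ log₂ pᵢ.
−0.297·log₂(0.297) = 0.5202
−0.057·log₂(0.057) = 0.2356
−0.267·log₂(0.267) = 0.5087
−0.379·log₂(0.379) = 0.5305
Sum ≈ 1.7949 → 1.795 bits.

1.795 bits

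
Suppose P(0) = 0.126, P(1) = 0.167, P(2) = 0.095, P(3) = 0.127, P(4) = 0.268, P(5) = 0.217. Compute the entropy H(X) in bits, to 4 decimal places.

H = −Σ pᵢ log₂ pᵢ.
−0.126·log₂(0.126) = 0.3766
−0.167·log₂(0.167) = 0.4312
−0.095·log₂(0.095) = 0.3226
−0.127·log₂(0.127) = 0.3781
−0.268·log₂(0.268) = 0.5091
−0.217·log₂(0.217) = 0.4783
Sum ≈ 2.4959 → 2.4959 bits.

2.4959 bits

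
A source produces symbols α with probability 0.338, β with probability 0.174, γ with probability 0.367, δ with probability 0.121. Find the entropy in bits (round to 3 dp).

H = −Σ pᵢ log₂ pᵢ.
−0.338·log₂(0.338) = 0.5289
−0.174·log₂(0.174) = 0.4390
−0.367·log₂(0.367) = 0.5307
−0.121·log₂(0.121) = 0.3687
Sum ≈ 1.8673 → 1.867 bits.

1.867 bits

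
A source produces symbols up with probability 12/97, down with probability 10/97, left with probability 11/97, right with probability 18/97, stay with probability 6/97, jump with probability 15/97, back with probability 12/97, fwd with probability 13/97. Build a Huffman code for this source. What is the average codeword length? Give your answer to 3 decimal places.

2.979 bits/symbol

Repeatedly combine the two least-probable nodes; the expected code length is the sum of the merged weights.
merge 6/97 + 10/97 → 16/97
merge 11/97 + 12/97 → 23/97
merge 12/97 + 13/97 → 25/97
merge 15/97 + 16/97 → 31/97
merge 18/97 + 23/97 → 41/97
merge 25/97 + 31/97 → 56/97
merge 41/97 + 56/97 → 1
L = 16/97 + 23/97 + 25/97 + 31/97 + 41/97 + 56/97 + 1 = 289/97 ≈ 2.979 bits/symbol.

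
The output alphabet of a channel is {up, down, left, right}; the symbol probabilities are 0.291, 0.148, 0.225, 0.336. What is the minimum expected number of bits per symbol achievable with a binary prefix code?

2 bits/symbol

Repeatedly combine the two least-probable nodes; the expected code length is the sum of the merged weights.
merge 37/250 + 9/40 → 373/1000
merge 291/1000 + 42/125 → 627/1000
merge 373/1000 + 627/1000 → 1
L = 373/1000 + 627/1000 + 1 = 2 bits/symbol.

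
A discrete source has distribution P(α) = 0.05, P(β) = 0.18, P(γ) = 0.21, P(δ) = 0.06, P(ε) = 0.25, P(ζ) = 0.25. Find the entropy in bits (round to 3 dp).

2.378 bits

H = −Σ pᵢ log₂ pᵢ.
−0.05·log₂(0.05) = 0.2161
−0.18·log₂(0.18) = 0.4453
−0.21·log₂(0.21) = 0.4728
−0.06·log₂(0.06) = 0.2435
−0.25·log₂(0.25) = 0.5000
−0.25·log₂(0.25) = 0.5000
Sum ≈ 2.3778 → 2.378 bits.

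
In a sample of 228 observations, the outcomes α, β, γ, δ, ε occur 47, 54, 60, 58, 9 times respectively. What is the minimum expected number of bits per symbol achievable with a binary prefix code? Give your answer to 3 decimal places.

2.246 bits/symbol

Probabilities are the counts divided by 228.
Repeatedly combine the two least-probable nodes; the expected code length is the sum of the merged weights.
merge 3/76 + 47/228 → 14/57
merge 9/38 + 14/57 → 55/114
merge 29/114 + 5/19 → 59/114
merge 55/114 + 59/114 → 1
L = 14/57 + 55/114 + 59/114 + 1 = 128/57 ≈ 2.246 bits/symbol.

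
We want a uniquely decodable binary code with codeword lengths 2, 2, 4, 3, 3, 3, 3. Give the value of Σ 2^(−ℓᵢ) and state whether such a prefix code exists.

1.0625; no

With common denominator 2^4 = 16: Σ 2^(−ℓᵢ) = 4/16 + 4/16 + 1/16 + 2/16 + 2/16 + 2/16 + 2/16 = 17/16 = 1.0625.
Kraft's inequality requires Σ ≤ 1; here Σ = 1.0625 > 1, so no such prefix code exists.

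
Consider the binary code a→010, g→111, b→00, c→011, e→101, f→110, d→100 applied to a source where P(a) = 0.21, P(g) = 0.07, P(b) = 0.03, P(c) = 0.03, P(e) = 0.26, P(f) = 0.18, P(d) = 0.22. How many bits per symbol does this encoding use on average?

L̄ = Σ pᵢ·ℓᵢ = 0.21·3 + 0.07·3 + 0.03·2 + 0.03·3 + 0.26·3 + 0.18·3 + 0.22·3 = 2.97 bits/symbol.

2.97 bits/symbol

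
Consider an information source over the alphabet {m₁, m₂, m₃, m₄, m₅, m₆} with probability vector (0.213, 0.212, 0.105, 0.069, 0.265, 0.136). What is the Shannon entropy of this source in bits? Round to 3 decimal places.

2.456 bits

H = −Σ pᵢ log₂ pᵢ.
−0.213·log₂(0.213) = 0.4752
−0.212·log₂(0.212) = 0.4744
−0.105·log₂(0.105) = 0.3414
−0.069·log₂(0.069) = 0.2662
−0.265·log₂(0.265) = 0.5077
−0.136·log₂(0.136) = 0.3915
Sum ≈ 2.4564 → 2.456 bits.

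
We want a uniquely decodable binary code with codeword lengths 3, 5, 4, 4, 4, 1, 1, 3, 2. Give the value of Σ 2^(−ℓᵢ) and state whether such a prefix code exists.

With common denominator 2^5 = 32: Σ 2^(−ℓᵢ) = 4/32 + 1/32 + 2/32 + 2/32 + 2/32 + 16/32 + 16/32 + 4/32 + 8/32 = 55/32 = 1.71875.
Kraft's inequality requires Σ ≤ 1; here Σ = 1.71875 > 1, so no such prefix code exists.

1.71875; no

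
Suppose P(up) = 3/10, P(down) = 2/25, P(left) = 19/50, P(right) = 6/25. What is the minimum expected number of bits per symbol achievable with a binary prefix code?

Repeatedly combine the two least-probable nodes; the expected code length is the sum of the merged weights.
merge 2/25 + 6/25 → 8/25
merge 3/10 + 8/25 → 31/50
merge 19/50 + 31/50 → 1
L = 8/25 + 31/50 + 1 = 97/50 = 1.94 bits/symbol.

1.94 bits/symbol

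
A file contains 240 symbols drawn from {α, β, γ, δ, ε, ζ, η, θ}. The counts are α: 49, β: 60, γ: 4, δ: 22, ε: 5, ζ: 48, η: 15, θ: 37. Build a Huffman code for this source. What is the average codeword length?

Probabilities are the counts divided by 240.
Repeatedly combine the two least-probable nodes; the expected code length is the sum of the merged weights.
merge 1/60 + 1/48 → 3/80
merge 3/80 + 1/16 → 1/10
merge 11/120 + 1/10 → 23/120
merge 37/240 + 23/120 → 83/240
merge 1/5 + 49/240 → 97/240
merge 1/4 + 83/240 → 143/240
merge 97/240 + 143/240 → 1
L = 3/80 + 1/10 + 23/120 + 83/240 + 97/240 + 143/240 + 1 = 107/40 = 2.675 bits/symbol.

2.675 bits/symbol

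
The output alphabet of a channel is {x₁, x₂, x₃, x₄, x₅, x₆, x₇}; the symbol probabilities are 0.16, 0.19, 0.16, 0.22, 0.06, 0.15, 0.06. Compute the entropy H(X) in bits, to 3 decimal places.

2.679 bits

H = −Σ pᵢ log₂ pᵢ.
−0.16·log₂(0.16) = 0.4230
−0.19·log₂(0.19) = 0.4552
−0.16·log₂(0.16) = 0.4230
−0.22·log₂(0.22) = 0.4806
−0.06·log₂(0.06) = 0.2435
−0.15·log₂(0.15) = 0.4105
−0.06·log₂(0.06) = 0.2435
Sum ≈ 2.6794 → 2.679 bits.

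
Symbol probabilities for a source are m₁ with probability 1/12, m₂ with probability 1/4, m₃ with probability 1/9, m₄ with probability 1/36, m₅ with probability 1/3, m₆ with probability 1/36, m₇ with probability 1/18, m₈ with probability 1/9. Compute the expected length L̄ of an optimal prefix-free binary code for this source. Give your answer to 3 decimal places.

Repeatedly combine the two least-probable nodes; the expected code length is the sum of the merged weights.
merge 1/36 + 1/36 → 1/18
merge 1/18 + 1/18 → 1/9
merge 1/12 + 1/9 → 7/36
merge 1/9 + 1/9 → 2/9
merge 7/36 + 2/9 → 5/12
merge 1/4 + 1/3 → 7/12
merge 5/12 + 7/12 → 1
L = 1/18 + 1/9 + 7/36 + 2/9 + 5/12 + 7/12 + 1 = 31/12 ≈ 2.583 bits/symbol.

2.583 bits/symbol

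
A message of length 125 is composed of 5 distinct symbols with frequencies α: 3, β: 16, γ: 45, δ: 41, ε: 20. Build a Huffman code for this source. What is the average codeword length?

2.104 bits/symbol

Probabilities are the counts divided by 125.
Repeatedly combine the two least-probable nodes; the expected code length is the sum of the merged weights.
merge 3/125 + 16/125 → 19/125
merge 19/125 + 4/25 → 39/125
merge 39/125 + 41/125 → 16/25
merge 9/25 + 16/25 → 1
L = 19/125 + 39/125 + 16/25 + 1 = 263/125 = 2.104 bits/symbol.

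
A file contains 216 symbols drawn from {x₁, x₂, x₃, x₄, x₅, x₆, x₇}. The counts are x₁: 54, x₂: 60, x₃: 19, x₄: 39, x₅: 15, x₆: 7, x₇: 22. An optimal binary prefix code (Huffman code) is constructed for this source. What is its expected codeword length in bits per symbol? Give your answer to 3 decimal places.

2.574 bits/symbol

Probabilities are the counts divided by 216.
Repeatedly combine the two least-probable nodes; the expected code length is the sum of the merged weights.
merge 7/216 + 5/72 → 11/108
merge 19/216 + 11/108 → 41/216
merge 11/108 + 13/72 → 61/216
merge 41/216 + 1/4 → 95/216
merge 5/18 + 61/216 → 121/216
merge 95/216 + 121/216 → 1
L = 11/108 + 41/216 + 61/216 + 95/216 + 121/216 + 1 = 139/54 ≈ 2.574 bits/symbol.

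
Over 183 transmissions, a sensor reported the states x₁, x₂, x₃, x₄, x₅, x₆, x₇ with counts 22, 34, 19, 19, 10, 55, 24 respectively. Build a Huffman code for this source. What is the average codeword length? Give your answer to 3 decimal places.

2.672 bits/symbol

Probabilities are the counts divided by 183.
Repeatedly combine the two least-probable nodes; the expected code length is the sum of the merged weights.
merge 10/183 + 19/183 → 29/183
merge 19/183 + 22/183 → 41/183
merge 8/61 + 29/183 → 53/183
merge 34/183 + 41/183 → 25/61
merge 53/183 + 55/183 → 36/61
merge 25/61 + 36/61 → 1
L = 29/183 + 41/183 + 53/183 + 25/61 + 36/61 + 1 = 163/61 ≈ 2.672 bits/symbol.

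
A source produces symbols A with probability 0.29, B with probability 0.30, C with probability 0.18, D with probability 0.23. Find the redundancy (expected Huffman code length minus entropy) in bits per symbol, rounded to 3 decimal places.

0.028 bits

Entropy H = −Σ p log₂ p ≈ 1.9720 bits.
Huffman merges: 9/50+23/100→41/100; 29/100+3/10→59/100; 41/100+59/100→1. L = 2 ≈ 2.0000.
L − H = 2.0000 − 1.9720 = 0.028 bits.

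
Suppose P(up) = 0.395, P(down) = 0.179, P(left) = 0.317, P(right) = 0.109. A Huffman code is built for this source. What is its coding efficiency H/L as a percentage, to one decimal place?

Entropy H = −Σ p log₂ p ≈ 1.8476 bits.
Huffman merges: 109/1000+179/1000→36/125; 36/125+317/1000→121/200; 79/200+121/200→1. L = 1893/1000 ≈ 1.8930.
Efficiency = H/L = 1.8476/1.8930 = 97.6%.

97.6%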